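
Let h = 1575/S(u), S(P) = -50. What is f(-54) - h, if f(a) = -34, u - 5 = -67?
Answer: -5/2 ≈ -2.5000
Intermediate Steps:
u = -62 (u = 5 - 67 = -62)
h = -63/2 (h = 1575/(-50) = 1575*(-1/50) = -63/2 ≈ -31.500)
f(-54) - h = -34 - 1*(-63/2) = -34 + 63/2 = -5/2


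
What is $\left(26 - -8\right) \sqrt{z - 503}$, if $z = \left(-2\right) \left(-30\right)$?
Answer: $34 i \sqrt{443} \approx 715.62 i$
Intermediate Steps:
$z = 60$
$\left(26 - -8\right) \sqrt{z - 503} = \left(26 - -8\right) \sqrt{60 - 503} = \left(26 + 8\right) \sqrt{-443} = 34 i \sqrt{443}$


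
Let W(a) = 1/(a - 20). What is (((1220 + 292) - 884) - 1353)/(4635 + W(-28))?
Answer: -34800/222479 ≈ -0.15642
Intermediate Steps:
W(a) = 1/(-20 + a)
(((1220 + 292) - 884) - 1353)/(4635 + W(-28)) = (((1220 + 292) - 884) - 1353)/(4635 + 1/(-20 - 28)) = ((1512 - 884) - 1353)/(4635 + 1/(-48)) = (628 - 1353)/(4635 - 1/48) = -725/222479/48 = -725*48/222479 = -34800/222479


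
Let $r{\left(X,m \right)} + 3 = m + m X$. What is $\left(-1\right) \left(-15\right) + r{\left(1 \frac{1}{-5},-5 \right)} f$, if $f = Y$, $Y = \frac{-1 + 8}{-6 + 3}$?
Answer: $\frac{94}{3} \approx 31.333$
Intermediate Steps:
$r{\left(X,m \right)} = -3 + m + X m$ ($r{\left(X,m \right)} = -3 + \left(m + m X\right) = -3 + \left(m + X m\right) = -3 + m + X m$)
$Y = - \frac{7}{3}$ ($Y = \frac{7}{-3} = 7 \left(- \frac{1}{3}\right) = - \frac{7}{3} \approx -2.3333$)
$f = - \frac{7}{3} \approx -2.3333$
$\left(-1\right) \left(-15\right) + r{\left(1 \frac{1}{-5},-5 \right)} f = \left(-1\right) \left(-15\right) + \left(-3 - 5 + 1 \frac{1}{-5} \left(-5\right)\right) \left(- \frac{7}{3}\right) = 15 + \left(-3 - 5 + 1 \left(- \frac{1}{5}\right) \left(-5\right)\right) \left(- \frac{7}{3}\right) = 15 + \left(-3 - 5 - -1\right) \left(- \frac{7}{3}\right) = 15 + \left(-3 - 5 + 1\right) \left(- \frac{7}{3}\right) = 15 - - \frac{49}{3} = 15 + \frac{49}{3} = \frac{94}{3}$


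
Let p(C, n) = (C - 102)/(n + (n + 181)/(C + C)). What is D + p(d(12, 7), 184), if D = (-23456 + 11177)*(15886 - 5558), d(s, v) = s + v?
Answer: -932996438938/7357 ≈ -1.2682e+8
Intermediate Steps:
p(C, n) = (-102 + C)/(n + (181 + n)/(2*C)) (p(C, n) = (-102 + C)/(n + (181 + n)/((2*C))) = (-102 + C)/(n + (181 + n)*(1/(2*C))) = (-102 + C)/(n + (181 + n)/(2*C)))
D = -126817512 (D = -12279*10328 = -126817512)
D + p(d(12, 7), 184) = -126817512 + 2*(12 + 7)*(-102 + (12 + 7))/(181 + 184 + 2*(12 + 7)*184) = -126817512 + 2*19*(-102 + 19)/(181 + 184 + 2*19*184) = -126817512 + 2*19*(-83)/(181 + 184 + 6992) = -126817512 + 2*19*(-83)/7357 = -126817512 + 2*19*(1/7357)*(-83) = -126817512 - 3154/7357 = -932996438938/7357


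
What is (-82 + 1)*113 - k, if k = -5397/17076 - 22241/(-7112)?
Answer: -92660251849/10120376 ≈ -9155.8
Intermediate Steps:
k = 28450321/10120376 (k = -5397*1/17076 - 22241*(-1/7112) = -1799/5692 + 22241/7112 = 28450321/10120376 ≈ 2.8112)
(-82 + 1)*113 - k = (-82 + 1)*113 - 1*28450321/10120376 = -81*113 - 28450321/10120376 = -9153 - 28450321/10120376 = -92660251849/10120376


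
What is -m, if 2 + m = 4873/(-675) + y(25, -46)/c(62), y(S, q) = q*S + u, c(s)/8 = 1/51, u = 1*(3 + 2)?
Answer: 39466409/5400 ≈ 7308.6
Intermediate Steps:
u = 5 (u = 1*5 = 5)
c(s) = 8/51
y(S, q) = 5 + S*q (y(S, q) = q*S + 5 = S*q + 5 = 5 + S*q)
m = -39466409/5400 (m = -2 + (4873/(-675) + (5 + 25*(-46))/(8/51)) = -2 + (4873*(-1/675) + (5 - 1150)*(51/8)) = -2 + (-4873/675 - 1145*51/8) = -2 + (-4873/675 - 58395/8) = -2 - 39455609/5400 = -39466409/5400 ≈ -7308.6)
-m = -1*(-39466409/5400) = 39466409/5400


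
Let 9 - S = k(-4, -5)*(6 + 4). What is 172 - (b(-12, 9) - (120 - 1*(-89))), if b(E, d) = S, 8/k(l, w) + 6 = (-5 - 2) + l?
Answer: 6244/17 ≈ 367.29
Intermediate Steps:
k(l, w) = 8/(-13 + l) (k(l, w) = 8/(-6 + ((-5 - 2) + l)) = 8/(-6 + (-7 + l)) = 8/(-13 + l))
S = 233/17 (S = 9 - 8/(-13 - 4)*(6 + 4) = 9 - 8/(-17)*10 = 9 - 8*(-1/17)*10 = 9 - (-8)*10/17 = 9 - 1*(-80/17) = 9 + 80/17 = 233/17 ≈ 13.706)
b(E, d) = 233/17
172 - (b(-12, 9) - (120 - 1*(-89))) = 172 - (233/17 - (120 - 1*(-89))) = 172 - (233/17 - (120 + 89)) = 172 - (233/17 - 1*209) = 172 - (233/17 - 209) = 172 - 1*(-3320/17) = 172 + 3320/17 = 6244/17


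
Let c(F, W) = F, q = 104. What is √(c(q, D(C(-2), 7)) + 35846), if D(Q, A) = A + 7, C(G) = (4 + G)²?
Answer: 5*√1438 ≈ 189.60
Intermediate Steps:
D(Q, A) = 7 + A
√(c(q, D(C(-2), 7)) + 35846) = √(104 + 35846) = √35950 = 5*√1438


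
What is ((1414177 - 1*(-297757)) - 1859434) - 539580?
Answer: -687080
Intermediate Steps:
((1414177 - 1*(-297757)) - 1859434) - 539580 = ((1414177 + 297757) - 1859434) - 539580 = (1711934 - 1859434) - 539580 = -147500 - 539580 = -687080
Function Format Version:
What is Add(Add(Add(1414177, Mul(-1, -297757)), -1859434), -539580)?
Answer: -687080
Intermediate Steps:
Add(Add(Add(1414177, Mul(-1, -297757)), -1859434), -539580) = Add(Add(Add(1414177, 297757), -1859434), -539580) = Add(Add(1711934, -1859434), -539580) = Add(-147500, -539580) = -687080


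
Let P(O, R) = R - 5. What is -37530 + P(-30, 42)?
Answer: -37493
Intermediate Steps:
P(O, R) = -5 + R
-37530 + P(-30, 42) = -37530 + (-5 + 42) = -37530 + 37 = -37493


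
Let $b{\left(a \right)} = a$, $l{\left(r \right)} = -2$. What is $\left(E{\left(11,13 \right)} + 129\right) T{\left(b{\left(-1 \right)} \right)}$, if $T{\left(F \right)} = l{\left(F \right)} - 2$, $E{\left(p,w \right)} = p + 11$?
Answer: $-604$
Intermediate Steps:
$E{\left(p,w \right)} = 11 + p$
$T{\left(F \right)} = -4$ ($T{\left(F \right)} = -2 - 2 = -4$)
$\left(E{\left(11,13 \right)} + 129\right) T{\left(b{\left(-1 \right)} \right)} = \left(\left(11 + 11\right) + 129\right) \left(-4\right) = \left(22 + 129\right) \left(-4\right) = 151 \left(-4\right) = -604$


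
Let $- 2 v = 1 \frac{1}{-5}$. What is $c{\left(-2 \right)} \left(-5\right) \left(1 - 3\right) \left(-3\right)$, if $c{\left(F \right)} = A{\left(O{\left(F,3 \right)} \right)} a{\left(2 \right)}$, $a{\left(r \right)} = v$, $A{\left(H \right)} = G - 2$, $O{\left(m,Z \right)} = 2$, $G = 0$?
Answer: $6$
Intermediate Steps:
$v = \frac{1}{10}$ ($v = - \frac{1 \frac{1}{-5}}{2} = - \frac{1 \left(- \frac{1}{5}\right)}{2} = \left(- \frac{1}{2}\right) \left(- \frac{1}{5}\right) = \frac{1}{10} \approx 0.1$)
$A{\left(H \right)} = -2$ ($A{\left(H \right)} = 0 - 2 = -2$)
$a{\left(r \right)} = \frac{1}{10}$
$c{\left(F \right)} = - \frac{1}{5}$ ($c{\left(F \right)} = \left(-2\right) \frac{1}{10} = - \frac{1}{5}$)
$c{\left(-2 \right)} \left(-5\right) \left(1 - 3\right) \left(-3\right) = \left(- \frac{1}{5}\right) \left(-5\right) \left(1 - 3\right) \left(-3\right) = 1 \left(\left(-2\right) \left(-3\right)\right) = 1 \cdot 6 = 6$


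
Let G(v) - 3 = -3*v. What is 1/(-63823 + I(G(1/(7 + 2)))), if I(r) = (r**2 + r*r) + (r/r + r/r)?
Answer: -9/574261 ≈ -1.5672e-5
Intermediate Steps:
G(v) = 3 - 3*v
I(r) = 2 + 2*r**2 (I(r) = (r**2 + r**2) + (1 + 1) = 2*r**2 + 2 = 2 + 2*r**2)
1/(-63823 + I(G(1/(7 + 2)))) = 1/(-63823 + (2 + 2*(3 - 3/(7 + 2))**2)) = 1/(-63823 + (2 + 2*(3 - 3/9)**2)) = 1/(-63823 + (2 + 2*(3 - 3*1/9)**2)) = 1/(-63823 + (2 + 2*(3 - 1/3)**2)) = 1/(-63823 + (2 + 2*(8/3)**2)) = 1/(-63823 + (2 + 2*(64/9))) = 1/(-63823 + (2 + 128/9)) = 1/(-63823 + 146/9) = 1/(-574261/9) = -9/574261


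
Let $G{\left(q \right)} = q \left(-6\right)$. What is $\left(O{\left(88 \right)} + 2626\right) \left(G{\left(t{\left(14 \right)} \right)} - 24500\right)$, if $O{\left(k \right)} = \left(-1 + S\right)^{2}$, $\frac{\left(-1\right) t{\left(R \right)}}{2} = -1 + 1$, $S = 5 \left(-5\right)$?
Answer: $-80899000$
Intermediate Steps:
$S = -25$
$t{\left(R \right)} = 0$ ($t{\left(R \right)} = - 2 \left(-1 + 1\right) = \left(-2\right) 0 = 0$)
$G{\left(q \right)} = - 6 q$
$O{\left(k \right)} = 676$ ($O{\left(k \right)} = \left(-1 - 25\right)^{2} = \left(-26\right)^{2} = 676$)
$\left(O{\left(88 \right)} + 2626\right) \left(G{\left(t{\left(14 \right)} \right)} - 24500\right) = \left(676 + 2626\right) \left(\left(-6\right) 0 - 24500\right) = 3302 \left(0 - 24500\right) = 3302 \left(-24500\right) = -80899000$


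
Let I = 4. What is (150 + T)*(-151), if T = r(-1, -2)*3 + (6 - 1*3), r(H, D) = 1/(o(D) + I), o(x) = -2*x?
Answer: -185277/8 ≈ -23160.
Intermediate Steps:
r(H, D) = 1/(4 - 2*D) (r(H, D) = 1/(-2*D + 4) = 1/(4 - 2*D))
T = 27/8 (T = -1/(-4 + 2*(-2))*3 + (6 - 1*3) = -1/(-4 - 4)*3 + (6 - 3) = -1/(-8)*3 + 3 = -1*(-⅛)*3 + 3 = (⅛)*3 + 3 = 3/8 + 3 = 27/8 ≈ 3.3750)
(150 + T)*(-151) = (150 + 27/8)*(-151) = (1227/8)*(-151) = -185277/8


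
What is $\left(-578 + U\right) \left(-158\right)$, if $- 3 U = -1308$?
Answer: $22436$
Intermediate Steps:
$U = 436$ ($U = \left(- \frac{1}{3}\right) \left(-1308\right) = 436$)
$\left(-578 + U\right) \left(-158\right) = \left(-578 + 436\right) \left(-158\right) = \left(-142\right) \left(-158\right) = 22436$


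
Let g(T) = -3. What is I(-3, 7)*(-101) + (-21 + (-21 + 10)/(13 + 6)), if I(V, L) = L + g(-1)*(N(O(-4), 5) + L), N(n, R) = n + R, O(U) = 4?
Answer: 78269/19 ≈ 4119.4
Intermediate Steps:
N(n, R) = R + n
I(V, L) = -27 - 2*L (I(V, L) = L - 3*((5 + 4) + L) = L - 3*(9 + L) = L + (-27 - 3*L) = -27 - 2*L)
I(-3, 7)*(-101) + (-21 + (-21 + 10)/(13 + 6)) = (-27 - 2*7)*(-101) + (-21 + (-21 + 10)/(13 + 6)) = (-27 - 14)*(-101) + (-21 - 11/19) = -41*(-101) + (-21 - 11*1/19) = 4141 + (-21 - 11/19) = 4141 - 410/19 = 78269/19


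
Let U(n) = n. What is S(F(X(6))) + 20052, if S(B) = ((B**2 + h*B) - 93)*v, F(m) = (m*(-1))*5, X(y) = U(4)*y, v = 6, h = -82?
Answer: 164934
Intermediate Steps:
X(y) = 4*y
F(m) = -5*m (F(m) = -m*5 = -5*m)
S(B) = -558 - 492*B + 6*B**2 (S(B) = ((B**2 - 82*B) - 93)*6 = (-93 + B**2 - 82*B)*6 = -558 - 492*B + 6*B**2)
S(F(X(6))) + 20052 = (-558 - (-2460)*4*6 + 6*(-20*6)**2) + 20052 = (-558 - (-2460)*24 + 6*(-5*24)**2) + 20052 = (-558 - 492*(-120) + 6*(-120)**2) + 20052 = (-558 + 59040 + 6*14400) + 20052 = (-558 + 59040 + 86400) + 20052 = 144882 + 20052 = 164934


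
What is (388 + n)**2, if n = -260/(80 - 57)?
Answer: 75064896/529 ≈ 1.4190e+5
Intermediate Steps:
n = -260/23 ≈ -11.304
(388 + n)**2 = (388 - 260/23)**2 = (8664/23)**2 = 75064896/529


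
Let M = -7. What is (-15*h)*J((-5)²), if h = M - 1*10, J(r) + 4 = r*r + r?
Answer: 164730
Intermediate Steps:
J(r) = -4 + r + r² (J(r) = -4 + (r*r + r) = -4 + (r² + r) = -4 + (r + r²) = -4 + r + r²)
h = -17 (h = -7 - 1*10 = -7 - 10 = -17)
(-15*h)*J((-5)²) = (-15*(-17))*(-4 + (-5)² + ((-5)²)²) = 255*(-4 + 25 + 25²) = 255*(-4 + 25 + 625) = 255*646 = 164730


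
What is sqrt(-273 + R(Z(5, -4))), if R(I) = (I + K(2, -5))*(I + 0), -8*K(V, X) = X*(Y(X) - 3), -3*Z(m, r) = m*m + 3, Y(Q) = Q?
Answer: I*sqrt(1253)/3 ≈ 11.799*I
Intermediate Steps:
Z(m, r) = -1 - m**2/3 (Z(m, r) = -(m*m + 3)/3 = -(m**2 + 3)/3 = -(3 + m**2)/3 = -1 - m**2/3)
K(V, X) = -X*(-3 + X)/8 (K(V, X) = -X*(X - 3)/8 = -X*(-3 + X)/8)
R(I) = I*(-5 + I) (R(I) = (I + (1/8)*(-5)*(3 - 1*(-5)))*(I + 0) = (I + (1/8)*(-5)*(3 + 5))*I = (I + (1/8)*(-5)*8)*I = (I - 5)*I = (-5 + I)*I = I*(-5 + I))
sqrt(-273 + R(Z(5, -4))) = sqrt(-273 + (-1 - 1/3*5**2)*(-5 + (-1 - 1/3*5**2))) = sqrt(-273 + (-1 - 1/3*25)*(-5 + (-1 - 1/3*25))) = sqrt(-273 + (-1 - 25/3)*(-5 + (-1 - 25/3))) = sqrt(-273 - 28*(-5 - 28/3)/3) = sqrt(-273 - 28/3*(-43/3)) = sqrt(-273 + 1204/9) = sqrt(-1253/9) = I*sqrt(1253)/3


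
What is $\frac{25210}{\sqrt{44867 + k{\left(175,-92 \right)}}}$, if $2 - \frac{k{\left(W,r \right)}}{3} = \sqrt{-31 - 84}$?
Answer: $\frac{25210}{\sqrt{44873 - 3 i \sqrt{115}}} \approx 119.01 + 0.042661 i$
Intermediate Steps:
$k{\left(W,r \right)} = 6 - 3 i \sqrt{115}$ ($k{\left(W,r \right)} = 6 - 3 \sqrt{-31 - 84} = 6 - 3 \sqrt{-115} = 6 - 3 i \sqrt{115}$)
$\frac{25210}{\sqrt{44867 + k{\left(175,-92 \right)}}} = \frac{25210}{\sqrt{44867 + \left(6 - 3 i \sqrt{115}\right)}} = \frac{25210}{\sqrt{44873 - 3 i \sqrt{115}}}$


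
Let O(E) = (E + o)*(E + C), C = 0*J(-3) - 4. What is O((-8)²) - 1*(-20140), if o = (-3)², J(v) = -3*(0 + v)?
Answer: 24520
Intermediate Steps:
J(v) = -3*v
o = 9
C = -4 (C = 0*(-3*(-3)) - 4 = 0*9 - 4 = 0 - 4 = -4)
O(E) = (-4 + E)*(9 + E) (O(E) = (E + 9)*(E - 4) = (9 + E)*(-4 + E) = (-4 + E)*(9 + E))
O((-8)²) - 1*(-20140) = (-36 + ((-8)²)² + 5*(-8)²) - 1*(-20140) = (-36 + 64² + 5*64) + 20140 = (-36 + 4096 + 320) + 20140 = 4380 + 20140 = 24520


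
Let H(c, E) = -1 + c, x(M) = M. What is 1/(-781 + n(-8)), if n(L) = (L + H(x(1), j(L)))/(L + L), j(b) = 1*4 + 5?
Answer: -2/1561 ≈ -0.0012812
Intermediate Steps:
j(b) = 9 (j(b) = 4 + 5 = 9)
n(L) = ½ (n(L) = (L + (-1 + 1))/(L + L) = (L + 0)/((2*L)) = L*(1/(2*L)) = ½)
1/(-781 + n(-8)) = 1/(-781 + ½) = 1/(-1561/2) = -2/1561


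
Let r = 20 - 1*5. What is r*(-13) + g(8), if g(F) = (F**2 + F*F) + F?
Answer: -59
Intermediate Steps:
g(F) = F + 2*F**2 (g(F) = (F**2 + F**2) + F = 2*F**2 + F = F + 2*F**2)
r = 15 (r = 20 - 5 = 15)
r*(-13) + g(8) = 15*(-13) + 8*(1 + 2*8) = -195 + 8*(1 + 16) = -195 + 8*17 = -195 + 136 = -59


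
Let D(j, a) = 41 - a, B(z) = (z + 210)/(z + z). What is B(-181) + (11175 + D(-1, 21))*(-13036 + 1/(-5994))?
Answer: -79165101571744/542457 ≈ -1.4594e+8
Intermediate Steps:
B(z) = (210 + z)/(2*z) (B(z) = (210 + z)/((2*z)) = (210 + z)*(1/(2*z)) = (210 + z)/(2*z))
B(-181) + (11175 + D(-1, 21))*(-13036 + 1/(-5994)) = (½)*(210 - 181)/(-181) + (11175 + (41 - 1*21))*(-13036 + 1/(-5994)) = (½)*(-1/181)*29 + (11175 + (41 - 21))*(-13036 - 1/5994) = -29/362 + (11175 + 20)*(-78137785/5994) = -29/362 + 11195*(-78137785/5994) = -29/362 - 874752503075/5994 = -79165101571744/542457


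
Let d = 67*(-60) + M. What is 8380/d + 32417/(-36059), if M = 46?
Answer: -215499789/71649233 ≈ -3.0077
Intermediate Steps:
d = -3974 (d = 67*(-60) + 46 = -4020 + 46 = -3974)
8380/d + 32417/(-36059) = 8380/(-3974) + 32417/(-36059) = 8380*(-1/3974) + 32417*(-1/36059) = -4190/1987 - 32417/36059 = -215499789/71649233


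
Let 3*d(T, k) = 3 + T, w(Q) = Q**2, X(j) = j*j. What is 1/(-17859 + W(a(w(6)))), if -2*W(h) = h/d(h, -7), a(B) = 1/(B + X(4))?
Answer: -314/5607729 ≈ -5.5994e-5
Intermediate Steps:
X(j) = j**2
d(T, k) = 1 + T/3 (d(T, k) = (3 + T)/3 = 1 + T/3)
a(B) = 1/(16 + B) (a(B) = 1/(B + 4**2) = 1/(B + 16) = 1/(16 + B))
W(h) = -h/(2*(1 + h/3))
1/(-17859 + W(a(w(6)))) = 1/(-17859 - 3/((16 + 6**2)*(6 + 2/(16 + 6**2)))) = 1/(-17859 - 3/((16 + 36)*(6 + 2/(16 + 36)))) = 1/(-17859 - 3/(52*(6 + 2/52))) = 1/(-17859 - 3*1/52/(6 + 2*(1/52))) = 1/(-17859 - 3*1/52/(6 + 1/26)) = 1/(-17859 - 3*1/52/157/26) = 1/(-17859 - 3*1/52*26/157) = 1/(-17859 - 3/314) = 1/(-5607729/314) = -314/5607729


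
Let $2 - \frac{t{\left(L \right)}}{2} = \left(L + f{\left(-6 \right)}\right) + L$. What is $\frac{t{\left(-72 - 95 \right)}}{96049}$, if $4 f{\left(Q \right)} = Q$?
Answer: $\frac{675}{96049} \approx 0.0070277$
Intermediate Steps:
$f{\left(Q \right)} = \frac{Q}{4}$
$t{\left(L \right)} = 7 - 4 L$ ($t{\left(L \right)} = 4 - 2 \left(\left(L + \frac{1}{4} \left(-6\right)\right) + L\right) = 4 - 2 \left(\left(L - \frac{3}{2}\right) + L\right) = 4 - 2 \left(\left(- \frac{3}{2} + L\right) + L\right) = 4 - 2 \left(- \frac{3}{2} + 2 L\right) = 4 - \left(-3 + 4 L\right) = 7 - 4 L$)
$\frac{t{\left(-72 - 95 \right)}}{96049} = \frac{7 - 4 \left(-72 - 95\right)}{96049} = \left(7 - -668\right) \frac{1}{96049} = \left(7 + 668\right) \frac{1}{96049} = 675 \cdot \frac{1}{96049} = \frac{675}{96049}$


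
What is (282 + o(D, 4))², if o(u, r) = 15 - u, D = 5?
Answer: 85264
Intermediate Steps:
(282 + o(D, 4))² = (282 + (15 - 1*5))² = (282 + (15 - 5))² = (282 + 10)² = 292² = 85264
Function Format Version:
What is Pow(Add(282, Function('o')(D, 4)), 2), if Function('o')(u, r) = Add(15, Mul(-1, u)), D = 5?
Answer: 85264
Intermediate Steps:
Pow(Add(282, Function('o')(D, 4)), 2) = Pow(Add(282, Add(15, Mul(-1, 5))), 2) = Pow(Add(282, Add(15, -5)), 2) = Pow(Add(282, 10), 2) = Pow(292, 2) = 85264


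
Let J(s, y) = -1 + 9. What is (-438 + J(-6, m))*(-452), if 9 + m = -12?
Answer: 194360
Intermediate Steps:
m = -21 (m = -9 - 12 = -21)
J(s, y) = 8
(-438 + J(-6, m))*(-452) = (-438 + 8)*(-452) = -430*(-452) = 194360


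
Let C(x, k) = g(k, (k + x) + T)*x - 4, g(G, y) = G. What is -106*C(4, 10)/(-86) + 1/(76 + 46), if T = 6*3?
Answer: 232819/5246 ≈ 44.380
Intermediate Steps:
T = 18
C(x, k) = -4 + k*x (C(x, k) = k*x - 4 = -4 + k*x)
-106*C(4, 10)/(-86) + 1/(76 + 46) = -106*(-4 + 10*4)/(-86) + 1/(76 + 46) = -106*(-4 + 40)*(-1)/86 + 1/122 = -3816*(-1)/86 + 1/122 = -106*(-18/43) + 1/122 = 1908/43 + 1/122 = 232819/5246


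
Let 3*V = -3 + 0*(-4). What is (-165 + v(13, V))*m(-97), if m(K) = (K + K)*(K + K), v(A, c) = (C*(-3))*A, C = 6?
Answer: -15016764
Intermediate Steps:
V = -1 (V = (-3 + 0*(-4))/3 = (-3 + 0)/3 = (1/3)*(-3) = -1)
v(A, c) = -18*A (v(A, c) = (6*(-3))*A = -18*A)
m(K) = 4*K**2 (m(K) = (2*K)*(2*K) = 4*K**2)
(-165 + v(13, V))*m(-97) = (-165 - 18*13)*(4*(-97)**2) = (-165 - 234)*(4*9409) = -399*37636 = -15016764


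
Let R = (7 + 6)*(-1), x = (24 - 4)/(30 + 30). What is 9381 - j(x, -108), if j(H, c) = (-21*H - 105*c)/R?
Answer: 133286/13 ≈ 10253.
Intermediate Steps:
x = ⅓ (x = 20/60 = 20*(1/60) = ⅓ ≈ 0.33333)
R = -13 (R = 13*(-1) = -13)
j(H, c) = 21*H/13 + 105*c/13 (j(H, c) = (-21*H - 105*c)/(-13) = (-105*c - 21*H)*(-1/13) = 21*H/13 + 105*c/13)
9381 - j(x, -108) = 9381 - ((21/13)*(⅓) + (105/13)*(-108)) = 9381 - (7/13 - 11340/13) = 9381 - 1*(-11333/13) = 9381 + 11333/13 = 133286/13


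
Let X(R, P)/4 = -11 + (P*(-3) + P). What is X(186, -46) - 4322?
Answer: -3998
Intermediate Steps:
X(R, P) = -44 - 8*P (X(R, P) = 4*(-11 + (P*(-3) + P)) = 4*(-11 + (-3*P + P)) = 4*(-11 - 2*P) = -44 - 8*P)
X(186, -46) - 4322 = (-44 - 8*(-46)) - 4322 = (-44 + 368) - 4322 = 324 - 4322 = -3998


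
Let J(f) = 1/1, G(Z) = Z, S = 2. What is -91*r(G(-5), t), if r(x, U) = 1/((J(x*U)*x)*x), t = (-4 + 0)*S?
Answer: -91/25 ≈ -3.6400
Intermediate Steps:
J(f) = 1
t = -8 (t = (-4 + 0)*2 = -4*2 = -8)
r(x, U) = x⁻² (r(x, U) = 1/((1*x)*x) = 1/(x*x) = 1/(x²) = x⁻²)
-91*r(G(-5), t) = -91/(-5)² = -91*1/25 = -91/25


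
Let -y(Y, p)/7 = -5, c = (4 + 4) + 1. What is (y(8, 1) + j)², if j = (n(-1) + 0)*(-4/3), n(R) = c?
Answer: 529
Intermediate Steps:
c = 9 (c = 8 + 1 = 9)
y(Y, p) = 35 (y(Y, p) = -7*(-5) = 35)
n(R) = 9
j = -12 (j = (9 + 0)*(-4/3) = 9*(-4*⅓) = 9*(-4/3) = -12)
(y(8, 1) + j)² = (35 - 12)² = 23² = 529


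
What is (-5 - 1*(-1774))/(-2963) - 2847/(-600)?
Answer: 2458087/592600 ≈ 4.1480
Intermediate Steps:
(-5 - 1*(-1774))/(-2963) - 2847/(-600) = (-5 + 1774)*(-1/2963) - 2847*(-1/600) = 1769*(-1/2963) + 949/200 = -1769/2963 + 949/200 = 2458087/592600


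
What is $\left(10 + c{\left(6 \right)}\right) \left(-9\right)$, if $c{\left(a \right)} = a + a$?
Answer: $-198$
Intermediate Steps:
$c{\left(a \right)} = 2 a$
$\left(10 + c{\left(6 \right)}\right) \left(-9\right) = \left(10 + 2 \cdot 6\right) \left(-9\right) = \left(10 + 12\right) \left(-9\right) = 22 \left(-9\right) = -198$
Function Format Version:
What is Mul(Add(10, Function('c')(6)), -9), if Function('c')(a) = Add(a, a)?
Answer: -198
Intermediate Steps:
Function('c')(a) = Mul(2, a)
Mul(Add(10, Function('c')(6)), -9) = Mul(Add(10, Mul(2, 6)), -9) = Mul(Add(10, 12), -9) = Mul(22, -9) = -198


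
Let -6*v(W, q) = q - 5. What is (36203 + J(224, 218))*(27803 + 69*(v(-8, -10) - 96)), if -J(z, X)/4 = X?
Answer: 1508739693/2 ≈ 7.5437e+8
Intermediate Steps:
J(z, X) = -4*X
v(W, q) = 5/6 - q/6 (v(W, q) = -(q - 5)/6 = -(-5 + q)/6 = 5/6 - q/6)
(36203 + J(224, 218))*(27803 + 69*(v(-8, -10) - 96)) = (36203 - 4*218)*(27803 + 69*((5/6 - 1/6*(-10)) - 96)) = (36203 - 872)*(27803 + 69*((5/6 + 5/3) - 96)) = 35331*(27803 + 69*(5/2 - 96)) = 35331*(27803 + 69*(-187/2)) = 35331*(27803 - 12903/2) = 35331*(42703/2) = 1508739693/2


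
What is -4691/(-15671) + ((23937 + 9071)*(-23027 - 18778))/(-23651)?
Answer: 21624515071081/370634821 ≈ 58345.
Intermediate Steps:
-4691/(-15671) + ((23937 + 9071)*(-23027 - 18778))/(-23651) = -4691*(-1/15671) + (33008*(-41805))*(-1/23651) = 4691/15671 - 1379899440*(-1/23651) = 4691/15671 + 1379899440/23651 = 21624515071081/370634821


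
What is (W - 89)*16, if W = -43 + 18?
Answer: -1824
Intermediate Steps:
W = -25
(W - 89)*16 = (-25 - 89)*16 = -114*16 = -1824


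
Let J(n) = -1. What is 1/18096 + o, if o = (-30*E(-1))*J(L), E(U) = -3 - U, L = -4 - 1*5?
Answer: -1085759/18096 ≈ -60.000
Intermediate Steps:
L = -9 (L = -4 - 5 = -9)
o = -60 (o = -30*(-3 - 1*(-1))*(-1) = -30*(-3 + 1)*(-1) = -30*(-2)*(-1) = 60*(-1) = -60)
1/18096 + o = 1/18096 - 60 = -1085759/18096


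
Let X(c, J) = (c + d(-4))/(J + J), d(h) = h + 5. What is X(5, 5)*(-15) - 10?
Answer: -19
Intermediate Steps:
d(h) = 5 + h
X(c, J) = (1 + c)/(2*J) (X(c, J) = (c + (5 - 4))/(J + J) = (c + 1)/((2*J)) = (1 + c)*(1/(2*J)) = (1 + c)/(2*J))
X(5, 5)*(-15) - 10 = ((½)*(1 + 5)/5)*(-15) - 10 = ((½)*(⅕)*6)*(-15) - 10 = (⅗)*(-15) - 10 = -9 - 10 = -19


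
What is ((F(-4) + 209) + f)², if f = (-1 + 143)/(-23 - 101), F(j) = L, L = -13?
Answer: 145950561/3844 ≈ 37968.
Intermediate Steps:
F(j) = -13
f = -71/62 (f = 142/(-124) = 142*(-1/124) = -71/62 ≈ -1.1452)
((F(-4) + 209) + f)² = ((-13 + 209) - 71/62)² = (196 - 71/62)² = (12081/62)² = 145950561/3844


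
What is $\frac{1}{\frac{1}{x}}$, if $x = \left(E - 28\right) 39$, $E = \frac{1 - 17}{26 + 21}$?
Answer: $- \frac{51948}{47} \approx -1105.3$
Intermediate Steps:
$E = - \frac{16}{47} \approx -0.34043$
$x = - \frac{51948}{47}$ ($x = \left(- \frac{16}{47} - 28\right) 39 = \left(- \frac{1332}{47}\right) 39 = - \frac{51948}{47} \approx -1105.3$)
$\frac{1}{\frac{1}{x}} = \frac{1}{\frac{1}{- \frac{51948}{47}}} = \frac{1}{- \frac{47}{51948}} = - \frac{51948}{47}$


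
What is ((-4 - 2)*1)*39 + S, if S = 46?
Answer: -188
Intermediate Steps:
((-4 - 2)*1)*39 + S = ((-4 - 2)*1)*39 + 46 = -6*1*39 + 46 = -6*39 + 46 = -234 + 46 = -188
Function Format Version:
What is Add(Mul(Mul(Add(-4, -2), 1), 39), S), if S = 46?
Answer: -188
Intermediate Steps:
Add(Mul(Mul(Add(-4, -2), 1), 39), S) = Add(Mul(Mul(Add(-4, -2), 1), 39), 46) = Add(Mul(Mul(-6, 1), 39), 46) = Add(Mul(-6, 39), 46) = Add(-234, 46) = -188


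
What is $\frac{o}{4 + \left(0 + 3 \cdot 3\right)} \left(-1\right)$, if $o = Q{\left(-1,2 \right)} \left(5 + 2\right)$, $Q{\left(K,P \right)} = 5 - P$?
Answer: $- \frac{21}{13} \approx -1.6154$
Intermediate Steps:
$o = 21$ ($o = \left(5 - 2\right) \left(5 + 2\right) = \left(5 - 2\right) 7 = 3 \cdot 7 = 21$)
$\frac{o}{4 + \left(0 + 3 \cdot 3\right)} \left(-1\right) = \frac{21}{4 + \left(0 + 3 \cdot 3\right)} \left(-1\right) = \frac{21}{4 + \left(0 + 9\right)} \left(-1\right) = \frac{21}{4 + 9} \left(-1\right) = \frac{21}{13} \left(-1\right) = - \frac{21}{13}$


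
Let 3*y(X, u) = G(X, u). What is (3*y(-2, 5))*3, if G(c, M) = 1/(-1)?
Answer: -3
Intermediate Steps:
G(c, M) = -1
y(X, u) = -⅓ (y(X, u) = (⅓)*(-1) = -⅓)
(3*y(-2, 5))*3 = (3*(-⅓))*3 = -1*3 = -3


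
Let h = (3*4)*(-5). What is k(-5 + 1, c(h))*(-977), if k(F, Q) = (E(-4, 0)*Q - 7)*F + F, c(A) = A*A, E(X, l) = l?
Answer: -23448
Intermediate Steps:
h = -60 (h = 12*(-5) = -60)
c(A) = A²
k(F, Q) = -6*F (k(F, Q) = (0*Q - 7)*F + F = (0 - 7)*F + F = -7*F + F = -6*F)
k(-5 + 1, c(h))*(-977) = -6*(-5 + 1)*(-977) = -6*(-4)*(-977) = 24*(-977) = -23448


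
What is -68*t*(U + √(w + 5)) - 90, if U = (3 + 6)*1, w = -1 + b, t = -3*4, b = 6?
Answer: 7254 + 816*√10 ≈ 9834.4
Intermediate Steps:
t = -12
w = 5 (w = -1 + 6 = 5)
U = 9 (U = 9*1 = 9)
-68*t*(U + √(w + 5)) - 90 = -(-816)*(9 + √(5 + 5)) - 90 = -(-816)*(9 + √10) - 90 = -68*(-108 - 12*√10) - 90 = (7344 + 816*√10) - 90 = 7254 + 816*√10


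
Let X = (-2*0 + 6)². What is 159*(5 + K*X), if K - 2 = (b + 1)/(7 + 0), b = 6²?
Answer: 297489/7 ≈ 42498.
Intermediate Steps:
b = 36
K = 51/7 (K = 2 + (36 + 1)/(7 + 0) = 2 + 37/7 = 51/7 ≈ 7.2857)
X = 36 (X = (0 + 6)² = 6² = 36)
159*(5 + K*X) = 159*(5 + (51/7)*36) = 159*(5 + 1836/7) = 159*(1871/7) = 297489/7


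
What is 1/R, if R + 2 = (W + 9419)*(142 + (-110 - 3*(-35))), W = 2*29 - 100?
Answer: 1/1284647 ≈ 7.7842e-7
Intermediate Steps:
W = -42 (W = 58 - 100 = -42)
R = 1284647 (R = -2 + (-42 + 9419)*(142 + (-110 - 3*(-35))) = -2 + 9377*(142 + (-110 + 105)) = -2 + 9377*(142 - 5) = -2 + 9377*137 = -2 + 1284649 = 1284647)
1/R = 1/1284647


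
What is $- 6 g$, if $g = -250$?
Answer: $1500$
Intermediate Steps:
$- 6 g = \left(-6\right) \left(-250\right) = 1500$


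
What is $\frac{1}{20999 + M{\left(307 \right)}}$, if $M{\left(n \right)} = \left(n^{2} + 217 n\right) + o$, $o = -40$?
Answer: $\frac{1}{181827} \approx 5.4997 \cdot 10^{-6}$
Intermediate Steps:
$M{\left(n \right)} = -40 + n^{2} + 217 n$ ($M{\left(n \right)} = \left(n^{2} + 217 n\right) - 40 = -40 + n^{2} + 217 n$)
$\frac{1}{20999 + M{\left(307 \right)}} = \frac{1}{20999 + \left(-40 + 307^{2} + 217 \cdot 307\right)} = \frac{1}{20999 + \left(-40 + 94249 + 66619\right)} = \frac{1}{20999 + 160828} = \frac{1}{181827}$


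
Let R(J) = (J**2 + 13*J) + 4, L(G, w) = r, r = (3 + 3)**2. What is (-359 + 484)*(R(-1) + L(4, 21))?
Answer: 3500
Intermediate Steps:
r = 36 (r = 6**2 = 36)
L(G, w) = 36
R(J) = 4 + J**2 + 13*J
(-359 + 484)*(R(-1) + L(4, 21)) = (-359 + 484)*((4 + (-1)**2 + 13*(-1)) + 36) = 125*((4 + 1 - 13) + 36) = 125*(-8 + 36) = 125*28 = 3500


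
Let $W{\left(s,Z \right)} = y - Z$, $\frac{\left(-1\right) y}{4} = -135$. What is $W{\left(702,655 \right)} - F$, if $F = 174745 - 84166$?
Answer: $-90694$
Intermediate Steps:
$y = 540$ ($y = \left(-4\right) \left(-135\right) = 540$)
$W{\left(s,Z \right)} = 540 - Z$
$F = 90579$
$W{\left(702,655 \right)} - F = \left(540 - 655\right) - 90579 = -115 - 90579 = -90694$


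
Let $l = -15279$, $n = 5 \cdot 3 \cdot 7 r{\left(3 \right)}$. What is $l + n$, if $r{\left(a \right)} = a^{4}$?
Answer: $-6774$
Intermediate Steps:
$n = 8505$ ($n = 5 \cdot 3 \cdot 7 \cdot 3^{4} = 5 \cdot 21 \cdot 81 = 105 \cdot 81 = 8505$)
$l + n = -15279 + 8505 = -6774$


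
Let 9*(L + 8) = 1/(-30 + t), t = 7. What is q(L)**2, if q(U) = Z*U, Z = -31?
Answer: 2638568689/42849 ≈ 61578.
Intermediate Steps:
L = -1657/207 (L = -8 + 1/(9*(-30 + 7)) = -8 + (1/9)/(-23) = -8 + (1/9)*(-1/23) = -8 - 1/207 = -1657/207 ≈ -8.0048)
q(U) = -31*U
q(L)**2 = (-31*(-1657/207))**2 = (51367/207)**2 = 2638568689/42849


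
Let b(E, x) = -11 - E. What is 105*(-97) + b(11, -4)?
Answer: -10207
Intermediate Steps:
105*(-97) + b(11, -4) = 105*(-97) + (-11 - 1*11) = -10185 + (-11 - 11) = -10185 - 22 = -10207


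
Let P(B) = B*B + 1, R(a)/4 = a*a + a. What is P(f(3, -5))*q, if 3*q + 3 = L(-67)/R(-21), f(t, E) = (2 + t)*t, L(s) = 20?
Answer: -28363/126 ≈ -225.10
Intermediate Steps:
R(a) = 4*a + 4*a**2 (R(a) = 4*(a*a + a) = 4*(a**2 + a) = 4*(a + a**2) = 4*a + 4*a**2)
f(t, E) = t*(2 + t)
P(B) = 1 + B**2 (P(B) = B**2 + 1 = 1 + B**2)
q = -251/252 (q = -1 + (20/((4*(-21)*(1 - 21))))/3 = -1 + (20/((4*(-21)*(-20))))/3 = -1 + (20/1680)/3 = -1 + (20*(1/1680))/3 = -1 + (1/3)*(1/84) = -1 + 1/252 = -251/252 ≈ -0.99603)
P(f(3, -5))*q = (1 + (3*(2 + 3))**2)*(-251/252) = (1 + (3*5)**2)*(-251/252) = (1 + 15**2)*(-251/252) = (1 + 225)*(-251/252) = 226*(-251/252) = -28363/126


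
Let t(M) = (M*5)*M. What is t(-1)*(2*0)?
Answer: 0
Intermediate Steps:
t(M) = 5*M**2 (t(M) = (5*M)*M = 5*M**2)
t(-1)*(2*0) = (5*(-1)**2)*(2*0) = (5*1)*0 = 5*0 = 0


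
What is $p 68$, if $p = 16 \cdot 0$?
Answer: $0$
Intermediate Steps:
$p = 0$
$p 68 = 0 \cdot 68 = 0$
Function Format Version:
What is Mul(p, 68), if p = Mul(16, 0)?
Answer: 0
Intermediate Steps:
p = 0
Mul(p, 68) = Mul(0, 68) = 0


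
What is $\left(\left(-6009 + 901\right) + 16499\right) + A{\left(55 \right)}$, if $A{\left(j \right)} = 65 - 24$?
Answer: $11432$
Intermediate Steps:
$A{\left(j \right)} = 41$ ($A{\left(j \right)} = 65 - 24 = 41$)
$\left(\left(-6009 + 901\right) + 16499\right) + A{\left(55 \right)} = \left(\left(-6009 + 901\right) + 16499\right) + 41 = \left(-5108 + 16499\right) + 41 = 11391 + 41 = 11432$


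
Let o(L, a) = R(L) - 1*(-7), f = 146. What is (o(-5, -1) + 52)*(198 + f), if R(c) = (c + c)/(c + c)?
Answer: 20640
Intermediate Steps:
R(c) = 1 (R(c) = (2*c)/((2*c)) = (2*c)*(1/(2*c)) = 1)
o(L, a) = 8 (o(L, a) = 1 - 1*(-7) = 1 + 7 = 8)
(o(-5, -1) + 52)*(198 + f) = (8 + 52)*(198 + 146) = 60*344 = 20640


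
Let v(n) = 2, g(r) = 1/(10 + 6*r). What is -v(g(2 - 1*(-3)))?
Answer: -2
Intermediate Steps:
-v(g(2 - 1*(-3))) = -1*2 = -2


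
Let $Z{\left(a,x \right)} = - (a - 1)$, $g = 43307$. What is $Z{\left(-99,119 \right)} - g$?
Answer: $-43207$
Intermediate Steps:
$Z{\left(a,x \right)} = 1 - a$ ($Z{\left(a,x \right)} = - (-1 + a) = 1 - a$)
$Z{\left(-99,119 \right)} - g = \left(1 - -99\right) - 43307 = \left(1 + 99\right) - 43307 = 100 - 43307 = -43207$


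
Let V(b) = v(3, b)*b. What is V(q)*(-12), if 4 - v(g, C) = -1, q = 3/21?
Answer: -60/7 ≈ -8.5714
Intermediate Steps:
q = 1/7 (q = 3*(1/21) = 1/7 ≈ 0.14286)
v(g, C) = 5 (v(g, C) = 4 - 1*(-1) = 4 + 1 = 5)
V(b) = 5*b
V(q)*(-12) = (5*(1/7))*(-12) = (5/7)*(-12) = -60/7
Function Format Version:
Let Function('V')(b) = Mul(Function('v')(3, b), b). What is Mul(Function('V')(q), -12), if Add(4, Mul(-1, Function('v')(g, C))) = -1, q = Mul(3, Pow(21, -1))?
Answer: Rational(-60, 7) ≈ -8.5714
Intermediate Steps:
q = Rational(1, 7) (q = Mul(3, Rational(1, 21)) = Rational(1, 7) ≈ 0.14286)
Function('v')(g, C) = 5 (Function('v')(g, C) = Add(4, Mul(-1, -1)) = Add(4, 1) = 5)
Function('V')(b) = Mul(5, b)
Mul(Function('V')(q), -12) = Mul(Mul(5, Rational(1, 7)), -12) = Mul(Rational(5, 7), -12) = Rational(-60, 7)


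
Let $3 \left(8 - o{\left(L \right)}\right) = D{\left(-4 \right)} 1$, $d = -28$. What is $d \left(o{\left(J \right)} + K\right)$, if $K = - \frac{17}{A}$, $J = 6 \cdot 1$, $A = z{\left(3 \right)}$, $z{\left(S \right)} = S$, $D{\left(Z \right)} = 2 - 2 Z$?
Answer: $28$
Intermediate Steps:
$A = 3$
$J = 6$
$o{\left(L \right)} = \frac{14}{3}$ ($o{\left(L \right)} = 8 - \frac{\left(2 - -8\right) 1}{3} = 8 - \frac{\left(2 + 8\right) 1}{3} = 8 - \frac{10 \cdot 1}{3} = 8 - \frac{10}{3} = \frac{14}{3}$)
$K = - \frac{17}{3} \approx -5.6667$
$d \left(o{\left(J \right)} + K\right) = - 28 \left(\frac{14}{3} - \frac{17}{3}\right) = \left(-28\right) \left(-1\right) = 28$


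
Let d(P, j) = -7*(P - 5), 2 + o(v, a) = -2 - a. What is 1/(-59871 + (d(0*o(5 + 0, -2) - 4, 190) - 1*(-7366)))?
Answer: -1/52442 ≈ -1.9069e-5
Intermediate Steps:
o(v, a) = -4 - a (o(v, a) = -2 + (-2 - a) = -4 - a)
d(P, j) = 35 - 7*P (d(P, j) = -7*(-5 + P) = 35 - 7*P)
1/(-59871 + (d(0*o(5 + 0, -2) - 4, 190) - 1*(-7366))) = 1/(-59871 + ((35 - 7*(0*(-4 - 1*(-2)) - 4)) - 1*(-7366))) = 1/(-59871 + ((35 - 7*(0*(-4 + 2) - 4)) + 7366)) = 1/(-59871 + ((35 - 7*(0*(-2) - 4)) + 7366)) = 1/(-59871 + ((35 - 7*(0 - 4)) + 7366)) = 1/(-59871 + ((35 - 7*(-4)) + 7366)) = 1/(-59871 + ((35 + 28) + 7366)) = 1/(-59871 + (63 + 7366)) = 1/(-59871 + 7429) = 1/(-52442) = -1/52442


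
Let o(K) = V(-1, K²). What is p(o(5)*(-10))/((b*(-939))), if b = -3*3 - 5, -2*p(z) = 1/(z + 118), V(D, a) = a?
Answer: 1/3470544 ≈ 2.8814e-7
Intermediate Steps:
o(K) = K²
p(z) = -1/(2*(118 + z)) (p(z) = -1/(2*(z + 118)) = -1/(2*(118 + z)))
b = -14 (b = -9 - 5 = -14)
p(o(5)*(-10))/((b*(-939))) = (-1/(236 + 2*(5²*(-10))))/((-14*(-939))) = -1/(236 + 2*(25*(-10)))/13146 = -1/(236 + 2*(-250))*(1/13146) = -1/(236 - 500)*(1/13146) = -1/(-264)*(1/13146) = -1*(-1/264)*(1/13146) = (1/264)*(1/13146) = 1/3470544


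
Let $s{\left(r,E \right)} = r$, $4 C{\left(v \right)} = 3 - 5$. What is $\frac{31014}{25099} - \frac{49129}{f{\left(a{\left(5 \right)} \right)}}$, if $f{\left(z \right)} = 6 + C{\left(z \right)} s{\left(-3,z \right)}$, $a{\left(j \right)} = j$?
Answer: $- \frac{2465712332}{376485} \approx -6549.3$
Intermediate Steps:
$C{\left(v \right)} = - \frac{1}{2}$ ($C{\left(v \right)} = \frac{3 - 5}{4} = \frac{1}{4} \left(-2\right) = - \frac{1}{2}$)
$f{\left(z \right)} = \frac{15}{2}$ ($f{\left(z \right)} = 6 - - \frac{3}{2} = 6 + \frac{3}{2} = \frac{15}{2}$)
$\frac{31014}{25099} - \frac{49129}{f{\left(a{\left(5 \right)} \right)}} = \frac{31014}{25099} - \frac{49129}{\frac{15}{2}} = 31014 \cdot \frac{1}{25099} - \frac{98258}{15} = \frac{31014}{25099} - \frac{98258}{15} = - \frac{2465712332}{376485}$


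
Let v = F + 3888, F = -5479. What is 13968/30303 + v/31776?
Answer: 43959455/106989792 ≈ 0.41088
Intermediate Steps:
v = -1591 (v = -5479 + 3888 = -1591)
13968/30303 + v/31776 = 13968/30303 - 1591/31776 = 13968*(1/30303) - 1591*1/31776 = 1552/3367 - 1591/31776 = 43959455/106989792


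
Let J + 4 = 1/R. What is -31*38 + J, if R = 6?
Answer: -7091/6 ≈ -1181.8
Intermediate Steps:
J = -23/6 (J = -4 + 1/6 = -4 + ⅙ = -23/6 ≈ -3.8333)
-31*38 + J = -31*38 - 23/6 = -1178 - 23/6 = -7091/6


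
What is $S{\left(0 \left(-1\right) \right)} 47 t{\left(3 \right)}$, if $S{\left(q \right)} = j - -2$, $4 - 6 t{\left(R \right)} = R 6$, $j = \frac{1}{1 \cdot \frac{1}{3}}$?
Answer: $- \frac{1645}{3} \approx -548.33$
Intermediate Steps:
$j = 3$ ($j = \frac{1}{1 \cdot \frac{1}{3}} = \frac{1}{\frac{1}{3}} = 3$)
$t{\left(R \right)} = \frac{2}{3} - R$ ($t{\left(R \right)} = \frac{2}{3} - \frac{R 6}{6} = \frac{2}{3} - \frac{6 R}{6} = \frac{2}{3} - R$)
$S{\left(q \right)} = 5$ ($S{\left(q \right)} = 3 - -2 = 3 + 2 = 5$)
$S{\left(0 \left(-1\right) \right)} 47 t{\left(3 \right)} = 5 \cdot 47 \left(\frac{2}{3} - 3\right) = 235 \left(\frac{2}{3} - 3\right) = 235 \left(- \frac{7}{3}\right) = - \frac{1645}{3}$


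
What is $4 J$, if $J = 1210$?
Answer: $4840$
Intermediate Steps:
$4 J = 4 \cdot 1210 = 4840$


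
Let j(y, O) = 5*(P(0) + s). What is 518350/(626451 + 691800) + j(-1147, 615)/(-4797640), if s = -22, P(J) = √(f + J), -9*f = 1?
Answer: 248700170161/632449372764 - I/2878584 ≈ 0.39323 - 3.4739e-7*I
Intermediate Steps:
f = -⅑ (f = -⅑*1 = -⅑ ≈ -0.11111)
P(J) = √(-⅑ + J)
j(y, O) = -110 + 5*I/3 (j(y, O) = 5*(√(-1 + 9*0)/3 - 22) = 5*(√(-1 + 0)/3 - 22) = 5*(√(-1)/3 - 22) = 5*(I/3 - 22) = 5*(-22 + I/3) = -110 + 5*I/3)
518350/(626451 + 691800) + j(-1147, 615)/(-4797640) = 518350/(626451 + 691800) + (-110 + 5*I/3)/(-4797640) = 518350/1318251 + (-110 + 5*I/3)*(-1/4797640) = 518350*(1/1318251) + (11/479764 - I/2878584) = 518350/1318251 + (11/479764 - I/2878584) = 248700170161/632449372764 - I/2878584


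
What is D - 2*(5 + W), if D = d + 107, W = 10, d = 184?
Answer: 261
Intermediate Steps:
D = 291 (D = 184 + 107 = 291)
D - 2*(5 + W) = 291 - 2*(5 + 10) = 291 - 2*15 = 291 - 30 = 261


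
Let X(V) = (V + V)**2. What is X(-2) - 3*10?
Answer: -14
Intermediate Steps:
X(V) = 4*V**2 (X(V) = (2*V)**2 = 4*V**2)
X(-2) - 3*10 = 4*(-2)**2 - 3*10 = 4*4 - 30 = 16 - 30 = -14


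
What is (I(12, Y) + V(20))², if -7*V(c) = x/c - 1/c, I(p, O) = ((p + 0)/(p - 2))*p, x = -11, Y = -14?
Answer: 257049/1225 ≈ 209.84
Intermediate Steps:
I(p, O) = p²/(-2 + p) (I(p, O) = (p/(-2 + p))*p = p²/(-2 + p))
V(c) = 12/(7*c) (V(c) = -(-11/c - 1/c)/7 = -(-12)/(7*c) = 12/(7*c))
(I(12, Y) + V(20))² = (12²/(-2 + 12) + (12/7)/20)² = (144/10 + (12/7)*(1/20))² = (144*(⅒) + 3/35)² = (72/5 + 3/35)² = (507/35)² = 257049/1225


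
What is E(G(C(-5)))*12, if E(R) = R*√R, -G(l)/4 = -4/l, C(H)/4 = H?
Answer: -96*I*√5/25 ≈ -8.5865*I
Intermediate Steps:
C(H) = 4*H
G(l) = 16/l (G(l) = -(-16)/l = 16/l)
E(R) = R^(3/2)
E(G(C(-5)))*12 = (16/((4*(-5))))^(3/2)*12 = (16/(-20))^(3/2)*12 = (16*(-1/20))^(3/2)*12 = (-⅘)^(3/2)*12 = -8*I*√5/25*12 = -96*I*√5/25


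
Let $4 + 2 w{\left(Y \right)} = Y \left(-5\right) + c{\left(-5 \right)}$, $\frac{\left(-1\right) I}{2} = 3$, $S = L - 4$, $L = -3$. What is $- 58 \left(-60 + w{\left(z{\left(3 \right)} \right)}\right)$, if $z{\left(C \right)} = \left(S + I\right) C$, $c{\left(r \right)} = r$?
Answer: $-1914$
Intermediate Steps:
$S = -7$ ($S = -3 - 4 = -7$)
$I = -6$ ($I = \left(-2\right) 3 = -6$)
$z{\left(C \right)} = - 13 C$ ($z{\left(C \right)} = \left(-7 - 6\right) C = - 13 C$)
$w{\left(Y \right)} = - \frac{9}{2} - \frac{5 Y}{2}$ ($w{\left(Y \right)} = -2 + \frac{Y \left(-5\right) - 5}{2} = -2 + \frac{- 5 Y - 5}{2} = -2 + \frac{-5 - 5 Y}{2} = -2 - \left(\frac{5}{2} + \frac{5 Y}{2}\right) = - \frac{9}{2} - \frac{5 Y}{2}$)
$- 58 \left(-60 + w{\left(z{\left(3 \right)} \right)}\right) = - 58 \left(-60 - \left(\frac{9}{2} + \frac{5 \left(\left(-13\right) 3\right)}{2}\right)\right) = - 58 \left(-60 - -93\right) = - 58 \left(-60 + \left(- \frac{9}{2} + \frac{195}{2}\right)\right) = - 58 \left(-60 + 93\right) = \left(-58\right) 33 = -1914$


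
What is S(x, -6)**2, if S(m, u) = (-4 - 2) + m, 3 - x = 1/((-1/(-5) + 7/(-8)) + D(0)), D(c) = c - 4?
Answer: 271441/34969 ≈ 7.7623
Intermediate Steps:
D(c) = -4 + c
x = 601/187 (x = 3 - 1/((-1/(-5) + 7/(-8)) + (-4 + 0)) = 3 - 1/((-1*(-1/5) + 7*(-1/8)) - 4) = 3 - 1/((1/5 - 7/8) - 4) = 3 - 1/(-27/40 - 4) = 3 - 1/(-187/40) = 3 - 1*(-40/187) = 3 + 40/187 = 601/187 ≈ 3.2139)
S(m, u) = -6 + m
S(x, -6)**2 = (-6 + 601/187)**2 = (-521/187)**2 = 271441/34969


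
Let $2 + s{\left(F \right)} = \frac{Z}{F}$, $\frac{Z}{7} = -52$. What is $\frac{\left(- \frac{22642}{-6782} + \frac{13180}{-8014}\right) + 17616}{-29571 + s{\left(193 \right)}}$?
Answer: $- \frac{46201226168957}{77558164172361} \approx -0.5957$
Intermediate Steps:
$Z = -364$ ($Z = 7 \left(-52\right) = -364$)
$s{\left(F \right)} = -2 - \frac{364}{F}$
$\frac{\left(- \frac{22642}{-6782} + \frac{13180}{-8014}\right) + 17616}{-29571 + s{\left(193 \right)}} = \frac{\left(- \frac{22642}{-6782} + \frac{13180}{-8014}\right) + 17616}{-29571 - \left(2 + \frac{364}{193}\right)} = \frac{\left(\left(-22642\right) \left(- \frac{1}{6782}\right) + 13180 \left(- \frac{1}{8014}\right)\right) + 17616}{-29571 - \frac{750}{193}} = \frac{\left(\frac{11321}{3391} - \frac{6590}{4007}\right) + 17616}{-29571 - \frac{750}{193}} = \frac{\frac{23016557}{13587737} + 17616}{-29571 - \frac{750}{193}} = \frac{239384591549}{13587737 \left(- \frac{5707953}{193}\right)} = \frac{239384591549}{13587737} \left(- \frac{193}{5707953}\right) = - \frac{46201226168957}{77558164172361}$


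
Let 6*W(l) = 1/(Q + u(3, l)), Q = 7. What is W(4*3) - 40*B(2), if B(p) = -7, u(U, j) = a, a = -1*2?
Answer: 8401/30 ≈ 280.03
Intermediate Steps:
a = -2
u(U, j) = -2
W(l) = 1/30 (W(l) = 1/(6*(7 - 2)) = (⅙)/5 = (⅙)*(⅕) = 1/30)
W(4*3) - 40*B(2) = 1/30 - 40*(-7) = 1/30 + 280 = 8401/30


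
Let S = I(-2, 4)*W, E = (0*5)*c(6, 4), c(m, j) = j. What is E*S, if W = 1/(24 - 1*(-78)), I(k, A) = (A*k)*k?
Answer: 0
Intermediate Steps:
I(k, A) = A*k²
W = 1/102 (W = 1/(24 + 78) = 1/102 ≈ 0.0098039)
E = 0 (E = (0*5)*4 = 0*4 = 0)
S = 8/51 (S = (4*(-2)²)*(1/102) = (4*4)*(1/102) = 16*(1/102) = 8/51 ≈ 0.15686)
E*S = 0*(8/51) = 0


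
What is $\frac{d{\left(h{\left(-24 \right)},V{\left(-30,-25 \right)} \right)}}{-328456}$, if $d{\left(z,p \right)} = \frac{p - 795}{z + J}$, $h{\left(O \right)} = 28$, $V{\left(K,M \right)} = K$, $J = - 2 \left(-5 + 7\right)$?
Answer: $\frac{275}{2627648} \approx 0.00010466$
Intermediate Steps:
$J = -4$ ($J = \left(-2\right) 2 = -4$)
$d{\left(z,p \right)} = \frac{-795 + p}{-4 + z}$ ($d{\left(z,p \right)} = \frac{p - 795}{z - 4} = \frac{-795 + p}{-4 + z}$)
$\frac{d{\left(h{\left(-24 \right)},V{\left(-30,-25 \right)} \right)}}{-328456} = \frac{\frac{1}{-4 + 28} \left(-795 - 30\right)}{-328456} = \frac{1}{24} \left(-825\right) \left(- \frac{1}{328456}\right) = \left(- \frac{275}{8}\right) \left(- \frac{1}{328456}\right) = \frac{275}{2627648}$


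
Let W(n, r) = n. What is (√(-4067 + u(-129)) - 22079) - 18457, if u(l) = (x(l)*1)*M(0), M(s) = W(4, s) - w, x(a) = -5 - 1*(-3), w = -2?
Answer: -40536 + I*√4079 ≈ -40536.0 + 63.867*I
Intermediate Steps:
x(a) = -2 (x(a) = -5 + 3 = -2)
M(s) = 6 (M(s) = 4 - 1*(-2) = 4 + 2 = 6)
u(l) = -12 (u(l) = -2*1*6 = -2*6 = -12)
(√(-4067 + u(-129)) - 22079) - 18457 = (√(-4067 - 12) - 22079) - 18457 = (√(-4079) - 22079) - 18457 = (I*√4079 - 22079) - 18457 = (-22079 + I*√4079) - 18457 = -40536 + I*√4079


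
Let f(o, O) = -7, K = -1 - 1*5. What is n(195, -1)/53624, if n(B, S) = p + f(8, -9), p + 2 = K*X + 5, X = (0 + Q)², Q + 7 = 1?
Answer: -55/13406 ≈ -0.0041026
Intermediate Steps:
Q = -6 (Q = -7 + 1 = -6)
K = -6 (K = -1 - 5 = -6)
X = 36 (X = (0 - 6)² = (-6)² = 36)
p = -213 (p = -2 + (-6*36 + 5) = -2 + (-216 + 5) = -2 - 211 = -213)
n(B, S) = -220 (n(B, S) = -213 - 7 = -220)
n(195, -1)/53624 = -220/53624 = -220*1/53624 = -55/13406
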